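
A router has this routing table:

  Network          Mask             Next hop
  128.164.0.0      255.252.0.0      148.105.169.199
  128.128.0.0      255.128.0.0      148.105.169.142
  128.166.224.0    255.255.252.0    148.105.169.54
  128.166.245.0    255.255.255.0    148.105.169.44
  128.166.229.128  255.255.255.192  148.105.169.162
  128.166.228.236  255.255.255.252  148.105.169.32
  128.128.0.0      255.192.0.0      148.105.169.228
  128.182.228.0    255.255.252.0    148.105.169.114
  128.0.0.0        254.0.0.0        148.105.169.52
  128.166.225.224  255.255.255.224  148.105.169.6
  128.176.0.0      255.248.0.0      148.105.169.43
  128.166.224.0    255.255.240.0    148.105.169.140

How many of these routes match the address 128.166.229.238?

5

Prefixes containing 128.166.229.238:
  128.0.0.0/7 (128.0.0.0 - 129.255.255.255)
  128.128.0.0/9 (128.128.0.0 - 128.255.255.255)
  128.128.0.0/10 (128.128.0.0 - 128.191.255.255)
  128.164.0.0/14 (128.164.0.0 - 128.167.255.255)
  128.166.224.0/20 (128.166.224.0 - 128.166.239.255)
Total matching entries: 5.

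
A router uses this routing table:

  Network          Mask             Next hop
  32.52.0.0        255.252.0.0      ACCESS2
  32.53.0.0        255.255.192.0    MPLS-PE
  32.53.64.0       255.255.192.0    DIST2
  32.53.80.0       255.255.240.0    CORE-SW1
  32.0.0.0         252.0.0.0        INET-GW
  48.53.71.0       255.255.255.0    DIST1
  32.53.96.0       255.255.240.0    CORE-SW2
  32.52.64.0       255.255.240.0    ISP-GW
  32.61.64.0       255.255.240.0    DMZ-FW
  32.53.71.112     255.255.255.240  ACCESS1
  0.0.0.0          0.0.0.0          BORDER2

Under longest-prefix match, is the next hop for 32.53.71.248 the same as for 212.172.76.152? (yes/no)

no

32.53.71.248: longest match 32.53.64.0/18 -> DIST2
212.172.76.152: longest match 0.0.0.0/0 -> BORDER2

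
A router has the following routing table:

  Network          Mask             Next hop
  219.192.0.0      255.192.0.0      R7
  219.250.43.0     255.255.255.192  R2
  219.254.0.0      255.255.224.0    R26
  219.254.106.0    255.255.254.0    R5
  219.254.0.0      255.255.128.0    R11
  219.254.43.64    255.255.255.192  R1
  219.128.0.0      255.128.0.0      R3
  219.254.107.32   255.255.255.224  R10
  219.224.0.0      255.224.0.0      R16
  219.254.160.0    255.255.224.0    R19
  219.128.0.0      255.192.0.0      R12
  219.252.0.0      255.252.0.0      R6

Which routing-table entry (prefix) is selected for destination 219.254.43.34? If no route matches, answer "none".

219.254.0.0/17

Entries matching 219.254.43.34:
  219.128.0.0/9 (219.128.0.0 - 219.255.255.255)
  219.192.0.0/10 (219.192.0.0 - 219.255.255.255)
  219.224.0.0/11 (219.224.0.0 - 219.255.255.255)
  219.252.0.0/14 (219.252.0.0 - 219.255.255.255)
  219.254.0.0/17 (219.254.0.0 - 219.254.127.255)
Most specific is 219.254.0.0/17.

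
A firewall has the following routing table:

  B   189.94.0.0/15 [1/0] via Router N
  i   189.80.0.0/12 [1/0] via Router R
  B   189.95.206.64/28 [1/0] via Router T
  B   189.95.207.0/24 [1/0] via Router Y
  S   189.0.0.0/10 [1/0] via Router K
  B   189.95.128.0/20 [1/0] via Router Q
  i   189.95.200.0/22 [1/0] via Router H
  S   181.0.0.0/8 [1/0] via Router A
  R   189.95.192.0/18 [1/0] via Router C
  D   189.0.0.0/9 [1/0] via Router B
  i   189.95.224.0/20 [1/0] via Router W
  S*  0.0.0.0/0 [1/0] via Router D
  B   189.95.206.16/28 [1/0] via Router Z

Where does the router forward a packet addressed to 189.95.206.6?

Router C

Routes whose prefix contains 189.95.206.6:
  0.0.0.0/0 (default, matches everything) -> Router D
  189.0.0.0/9 (189.0.0.0 - 189.127.255.255) -> Router B
  189.80.0.0/12 (189.80.0.0 - 189.95.255.255) -> Router R
  189.94.0.0/15 (189.94.0.0 - 189.95.255.255) -> Router N
  189.95.192.0/18 (189.95.192.0 - 189.95.255.255) -> Router C
More-specific entries that do NOT match:
  189.95.206.64/28 (189.95.206.64 - 189.95.206.79) does not contain 189.95.206.6
  189.95.206.16/28 (189.95.206.16 - 189.95.206.31) does not contain 189.95.206.6
  189.95.207.0/24 (189.95.207.0 - 189.95.207.255) does not contain 189.95.206.6
  189.95.200.0/22 (189.95.200.0 - 189.95.203.255) does not contain 189.95.206.6
  189.95.128.0/20 (189.95.128.0 - 189.95.143.255) does not contain 189.95.206.6
  189.95.224.0/20 (189.95.224.0 - 189.95.239.255) does not contain 189.95.206.6
Longest matching prefix is /18 -> next hop Router C.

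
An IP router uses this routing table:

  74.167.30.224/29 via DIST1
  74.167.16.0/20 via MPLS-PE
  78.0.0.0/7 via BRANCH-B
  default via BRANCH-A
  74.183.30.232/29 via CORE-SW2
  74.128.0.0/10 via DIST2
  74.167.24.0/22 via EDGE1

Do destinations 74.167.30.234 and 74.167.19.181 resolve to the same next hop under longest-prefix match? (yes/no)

yes

74.167.30.234: longest match 74.167.16.0/20 -> MPLS-PE
74.167.19.181: longest match 74.167.16.0/20 -> MPLS-PE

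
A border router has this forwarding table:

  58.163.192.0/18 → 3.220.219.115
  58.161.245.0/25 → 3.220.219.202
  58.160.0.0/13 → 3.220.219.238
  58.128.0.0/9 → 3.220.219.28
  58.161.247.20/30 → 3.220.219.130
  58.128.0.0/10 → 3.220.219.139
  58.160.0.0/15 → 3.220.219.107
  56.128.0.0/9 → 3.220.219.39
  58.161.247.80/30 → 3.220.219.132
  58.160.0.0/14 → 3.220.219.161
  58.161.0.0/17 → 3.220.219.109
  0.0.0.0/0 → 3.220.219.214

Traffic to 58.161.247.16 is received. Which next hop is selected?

Routes whose prefix contains 58.161.247.16:
  0.0.0.0/0 (default, matches everything) -> 3.220.219.214
  58.128.0.0/9 (58.128.0.0 - 58.255.255.255) -> 3.220.219.28
  58.128.0.0/10 (58.128.0.0 - 58.191.255.255) -> 3.220.219.139
  58.160.0.0/13 (58.160.0.0 - 58.167.255.255) -> 3.220.219.238
  58.160.0.0/14 (58.160.0.0 - 58.163.255.255) -> 3.220.219.161
  58.160.0.0/15 (58.160.0.0 - 58.161.255.255) -> 3.220.219.107
More-specific entries that do NOT match:
  58.161.247.20/30 (58.161.247.20 - 58.161.247.23) does not contain 58.161.247.16
  58.161.247.80/30 (58.161.247.80 - 58.161.247.83) does not contain 58.161.247.16
  58.161.245.0/25 (58.161.245.0 - 58.161.245.127) does not contain 58.161.247.16
  58.163.192.0/18 (58.163.192.0 - 58.163.255.255) does not contain 58.161.247.16
  58.161.0.0/17 (58.161.0.0 - 58.161.127.255) does not contain 58.161.247.16
Longest matching prefix is /15 -> next hop 3.220.219.107.

3.220.219.107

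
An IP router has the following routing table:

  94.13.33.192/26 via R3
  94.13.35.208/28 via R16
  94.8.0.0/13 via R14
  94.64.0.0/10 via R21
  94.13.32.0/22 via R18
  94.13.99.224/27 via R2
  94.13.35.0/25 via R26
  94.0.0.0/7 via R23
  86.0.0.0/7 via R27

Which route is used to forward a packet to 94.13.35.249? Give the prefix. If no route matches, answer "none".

94.13.32.0/22

Entries matching 94.13.35.249:
  94.0.0.0/7 (94.0.0.0 - 95.255.255.255)
  94.8.0.0/13 (94.8.0.0 - 94.15.255.255)
  94.13.32.0/22 (94.13.32.0 - 94.13.35.255)
Most specific is 94.13.32.0/22.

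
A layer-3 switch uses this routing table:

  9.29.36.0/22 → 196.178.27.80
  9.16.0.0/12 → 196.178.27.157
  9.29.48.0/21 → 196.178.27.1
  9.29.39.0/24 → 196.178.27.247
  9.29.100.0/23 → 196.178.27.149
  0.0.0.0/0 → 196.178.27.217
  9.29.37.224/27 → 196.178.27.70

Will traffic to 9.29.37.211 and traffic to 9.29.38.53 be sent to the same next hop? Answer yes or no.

yes

9.29.37.211: longest match 9.29.36.0/22 -> 196.178.27.80
9.29.38.53: longest match 9.29.36.0/22 -> 196.178.27.80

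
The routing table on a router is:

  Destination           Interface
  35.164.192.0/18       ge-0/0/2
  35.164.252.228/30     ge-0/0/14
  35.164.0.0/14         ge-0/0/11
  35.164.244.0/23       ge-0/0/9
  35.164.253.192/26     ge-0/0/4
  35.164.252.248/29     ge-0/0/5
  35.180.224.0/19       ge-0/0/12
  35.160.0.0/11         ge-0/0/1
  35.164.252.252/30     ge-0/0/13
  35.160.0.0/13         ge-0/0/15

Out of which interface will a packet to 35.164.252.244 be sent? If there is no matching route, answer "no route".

ge-0/0/2

Routes whose prefix contains 35.164.252.244:
  35.160.0.0/11 (35.160.0.0 - 35.191.255.255) -> ge-0/0/1
  35.160.0.0/13 (35.160.0.0 - 35.167.255.255) -> ge-0/0/15
  35.164.0.0/14 (35.164.0.0 - 35.167.255.255) -> ge-0/0/11
  35.164.192.0/18 (35.164.192.0 - 35.164.255.255) -> ge-0/0/2
More-specific entries that do NOT match:
  35.164.252.228/30 (35.164.252.228 - 35.164.252.231) does not contain 35.164.252.244
  35.164.252.252/30 (35.164.252.252 - 35.164.252.255) does not contain 35.164.252.244
  35.164.252.248/29 (35.164.252.248 - 35.164.252.255) does not contain 35.164.252.244
  35.164.253.192/26 (35.164.253.192 - 35.164.253.255) does not contain 35.164.252.244
  35.164.244.0/23 (35.164.244.0 - 35.164.245.255) does not contain 35.164.252.244
  35.180.224.0/19 (35.180.224.0 - 35.180.255.255) does not contain 35.164.252.244
Longest matching prefix is /18 -> interface ge-0/0/2.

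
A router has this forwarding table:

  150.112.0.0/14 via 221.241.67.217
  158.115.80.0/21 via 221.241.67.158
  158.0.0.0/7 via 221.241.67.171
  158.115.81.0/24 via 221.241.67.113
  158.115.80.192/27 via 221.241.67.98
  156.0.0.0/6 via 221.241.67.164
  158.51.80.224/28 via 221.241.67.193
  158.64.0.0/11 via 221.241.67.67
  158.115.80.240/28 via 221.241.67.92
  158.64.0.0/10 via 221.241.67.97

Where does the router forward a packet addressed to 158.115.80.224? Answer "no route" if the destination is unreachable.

Routes whose prefix contains 158.115.80.224:
  156.0.0.0/6 (156.0.0.0 - 159.255.255.255) -> 221.241.67.164
  158.0.0.0/7 (158.0.0.0 - 159.255.255.255) -> 221.241.67.171
  158.64.0.0/10 (158.64.0.0 - 158.127.255.255) -> 221.241.67.97
  158.115.80.0/21 (158.115.80.0 - 158.115.87.255) -> 221.241.67.158
More-specific entries that do NOT match:
  158.51.80.224/28 (158.51.80.224 - 158.51.80.239) does not contain 158.115.80.224
  158.115.80.240/28 (158.115.80.240 - 158.115.80.255) does not contain 158.115.80.224
  158.115.80.192/27 (158.115.80.192 - 158.115.80.223) does not contain 158.115.80.224
  158.115.81.0/24 (158.115.81.0 - 158.115.81.255) does not contain 158.115.80.224
Longest matching prefix is /21 -> next hop 221.241.67.158.

221.241.67.158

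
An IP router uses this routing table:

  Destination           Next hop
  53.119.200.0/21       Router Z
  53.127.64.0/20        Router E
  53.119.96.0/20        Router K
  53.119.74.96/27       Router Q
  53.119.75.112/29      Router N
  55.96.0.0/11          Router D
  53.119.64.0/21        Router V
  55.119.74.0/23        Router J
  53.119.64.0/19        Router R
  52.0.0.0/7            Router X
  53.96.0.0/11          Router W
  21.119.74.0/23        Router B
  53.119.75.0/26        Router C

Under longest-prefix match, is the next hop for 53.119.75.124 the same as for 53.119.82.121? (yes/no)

53.119.75.124: longest match 53.119.64.0/19 -> Router R
53.119.82.121: longest match 53.119.64.0/19 -> Router R

yes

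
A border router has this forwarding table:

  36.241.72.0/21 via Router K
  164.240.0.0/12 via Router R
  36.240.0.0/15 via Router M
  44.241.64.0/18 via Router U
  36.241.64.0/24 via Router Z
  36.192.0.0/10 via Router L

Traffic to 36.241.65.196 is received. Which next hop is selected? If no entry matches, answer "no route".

Routes whose prefix contains 36.241.65.196:
  36.192.0.0/10 (36.192.0.0 - 36.255.255.255) -> Router L
  36.240.0.0/15 (36.240.0.0 - 36.241.255.255) -> Router M
More-specific entries that do NOT match:
  36.241.64.0/24 (36.241.64.0 - 36.241.64.255) does not contain 36.241.65.196
  36.241.72.0/21 (36.241.72.0 - 36.241.79.255) does not contain 36.241.65.196
  44.241.64.0/18 (44.241.64.0 - 44.241.127.255) does not contain 36.241.65.196
Longest matching prefix is /15 -> next hop Router M.

Router M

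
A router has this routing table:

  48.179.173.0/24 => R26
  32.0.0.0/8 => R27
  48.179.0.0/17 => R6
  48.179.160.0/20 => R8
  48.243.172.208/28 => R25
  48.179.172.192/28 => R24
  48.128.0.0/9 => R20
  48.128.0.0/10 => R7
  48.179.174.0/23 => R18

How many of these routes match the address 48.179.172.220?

3

Prefixes containing 48.179.172.220:
  48.128.0.0/9 (48.128.0.0 - 48.255.255.255)
  48.128.0.0/10 (48.128.0.0 - 48.191.255.255)
  48.179.160.0/20 (48.179.160.0 - 48.179.175.255)
Total matching entries: 3.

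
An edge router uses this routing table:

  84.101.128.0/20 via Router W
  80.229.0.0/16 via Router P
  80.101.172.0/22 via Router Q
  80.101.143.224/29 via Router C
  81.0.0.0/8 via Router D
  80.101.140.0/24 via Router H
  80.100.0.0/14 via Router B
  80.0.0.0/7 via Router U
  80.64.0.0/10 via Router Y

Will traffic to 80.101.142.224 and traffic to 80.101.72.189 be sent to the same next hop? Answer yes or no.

80.101.142.224: longest match 80.100.0.0/14 -> Router B
80.101.72.189: longest match 80.100.0.0/14 -> Router B

yes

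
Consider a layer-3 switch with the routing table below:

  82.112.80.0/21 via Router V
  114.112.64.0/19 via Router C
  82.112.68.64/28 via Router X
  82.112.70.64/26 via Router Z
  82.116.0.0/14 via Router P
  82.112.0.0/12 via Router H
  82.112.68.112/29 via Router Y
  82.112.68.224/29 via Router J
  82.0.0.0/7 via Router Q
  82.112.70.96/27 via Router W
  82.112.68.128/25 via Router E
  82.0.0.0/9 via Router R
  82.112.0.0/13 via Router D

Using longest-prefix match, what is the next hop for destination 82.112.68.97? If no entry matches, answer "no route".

Router D

Routes whose prefix contains 82.112.68.97:
  82.0.0.0/7 (82.0.0.0 - 83.255.255.255) -> Router Q
  82.0.0.0/9 (82.0.0.0 - 82.127.255.255) -> Router R
  82.112.0.0/12 (82.112.0.0 - 82.127.255.255) -> Router H
  82.112.0.0/13 (82.112.0.0 - 82.119.255.255) -> Router D
More-specific entries that do NOT match:
  82.112.68.112/29 (82.112.68.112 - 82.112.68.119) does not contain 82.112.68.97
  82.112.68.224/29 (82.112.68.224 - 82.112.68.231) does not contain 82.112.68.97
  82.112.68.64/28 (82.112.68.64 - 82.112.68.79) does not contain 82.112.68.97
  82.112.70.96/27 (82.112.70.96 - 82.112.70.127) does not contain 82.112.68.97
  82.112.70.64/26 (82.112.70.64 - 82.112.70.127) does not contain 82.112.68.97
  82.112.68.128/25 (82.112.68.128 - 82.112.68.255) does not contain 82.112.68.97
  82.112.80.0/21 (82.112.80.0 - 82.112.87.255) does not contain 82.112.68.97
  114.112.64.0/19 (114.112.64.0 - 114.112.95.255) does not contain 82.112.68.97
  82.116.0.0/14 (82.116.0.0 - 82.119.255.255) does not contain 82.112.68.97
Longest matching prefix is /13 -> next hop Router D.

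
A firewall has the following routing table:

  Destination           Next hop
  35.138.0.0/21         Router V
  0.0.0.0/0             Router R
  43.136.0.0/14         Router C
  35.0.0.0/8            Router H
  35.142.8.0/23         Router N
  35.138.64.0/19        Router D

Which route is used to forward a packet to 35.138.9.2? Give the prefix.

Entries matching 35.138.9.2:
  0.0.0.0/0 (default, matches everything)
  35.0.0.0/8 (35.0.0.0 - 35.255.255.255)
Most specific is 35.0.0.0/8.

35.0.0.0/8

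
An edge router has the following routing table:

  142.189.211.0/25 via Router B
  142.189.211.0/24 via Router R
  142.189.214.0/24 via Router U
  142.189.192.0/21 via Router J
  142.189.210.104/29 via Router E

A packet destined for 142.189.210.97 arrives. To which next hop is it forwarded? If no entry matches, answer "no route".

no route

No entry's prefix contains 142.189.210.97; there is no default route.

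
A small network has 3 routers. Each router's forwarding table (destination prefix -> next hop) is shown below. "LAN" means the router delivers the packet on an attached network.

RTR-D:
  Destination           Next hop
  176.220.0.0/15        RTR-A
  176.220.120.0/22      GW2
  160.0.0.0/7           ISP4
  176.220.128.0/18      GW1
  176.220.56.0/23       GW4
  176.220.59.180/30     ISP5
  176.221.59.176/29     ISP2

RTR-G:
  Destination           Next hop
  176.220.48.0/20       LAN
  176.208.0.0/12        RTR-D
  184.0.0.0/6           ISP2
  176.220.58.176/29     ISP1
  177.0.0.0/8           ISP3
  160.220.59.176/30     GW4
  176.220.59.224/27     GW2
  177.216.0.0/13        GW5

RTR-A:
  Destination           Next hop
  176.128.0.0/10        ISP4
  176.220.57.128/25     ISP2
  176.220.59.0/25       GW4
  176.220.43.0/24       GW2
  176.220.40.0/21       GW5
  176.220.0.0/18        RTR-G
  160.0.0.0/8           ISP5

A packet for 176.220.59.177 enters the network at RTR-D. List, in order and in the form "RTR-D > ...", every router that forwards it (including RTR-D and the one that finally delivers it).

At RTR-D: longest match for 176.220.59.177 is 176.220.0.0/15 -> RTR-A
At RTR-A: longest match for 176.220.59.177 is 176.220.0.0/18 -> RTR-G
At RTR-G: longest match for 176.220.59.177 is 176.220.48.0/20 -> LAN

RTR-D > RTR-A > RTR-G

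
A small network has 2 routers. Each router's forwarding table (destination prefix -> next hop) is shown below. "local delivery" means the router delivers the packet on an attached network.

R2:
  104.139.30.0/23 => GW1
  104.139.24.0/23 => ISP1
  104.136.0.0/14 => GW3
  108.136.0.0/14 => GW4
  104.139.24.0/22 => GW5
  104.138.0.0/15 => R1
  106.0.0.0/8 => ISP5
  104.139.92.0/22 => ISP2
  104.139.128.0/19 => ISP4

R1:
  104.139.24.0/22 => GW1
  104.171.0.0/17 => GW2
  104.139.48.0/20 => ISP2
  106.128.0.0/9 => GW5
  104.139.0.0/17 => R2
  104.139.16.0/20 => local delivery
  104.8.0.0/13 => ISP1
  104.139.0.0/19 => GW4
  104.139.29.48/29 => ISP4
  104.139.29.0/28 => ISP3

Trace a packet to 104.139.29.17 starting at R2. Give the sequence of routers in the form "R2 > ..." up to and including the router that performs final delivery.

At R2: longest match for 104.139.29.17 is 104.138.0.0/15 -> R1
At R1: longest match for 104.139.29.17 is 104.139.16.0/20 -> local delivery

R2 > R1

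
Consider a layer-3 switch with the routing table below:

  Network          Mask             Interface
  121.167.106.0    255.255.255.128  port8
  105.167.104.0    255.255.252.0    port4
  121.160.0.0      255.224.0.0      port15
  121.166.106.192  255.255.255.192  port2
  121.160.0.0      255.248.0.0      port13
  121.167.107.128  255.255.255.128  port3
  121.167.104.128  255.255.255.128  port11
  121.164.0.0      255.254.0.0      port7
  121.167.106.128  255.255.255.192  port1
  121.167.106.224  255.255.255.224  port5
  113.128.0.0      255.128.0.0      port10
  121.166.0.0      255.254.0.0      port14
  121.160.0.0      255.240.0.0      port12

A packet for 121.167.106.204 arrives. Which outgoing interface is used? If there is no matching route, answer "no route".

port14

Routes whose prefix contains 121.167.106.204:
  121.160.0.0/11 (121.160.0.0 - 121.191.255.255) -> port15
  121.160.0.0/12 (121.160.0.0 - 121.175.255.255) -> port12
  121.160.0.0/13 (121.160.0.0 - 121.167.255.255) -> port13
  121.166.0.0/15 (121.166.0.0 - 121.167.255.255) -> port14
More-specific entries that do NOT match:
  121.167.106.224/27 (121.167.106.224 - 121.167.106.255) does not contain 121.167.106.204
  121.166.106.192/26 (121.166.106.192 - 121.166.106.255) does not contain 121.167.106.204
  121.167.106.128/26 (121.167.106.128 - 121.167.106.191) does not contain 121.167.106.204
  121.167.106.0/25 (121.167.106.0 - 121.167.106.127) does not contain 121.167.106.204
  121.167.107.128/25 (121.167.107.128 - 121.167.107.255) does not contain 121.167.106.204
  121.167.104.128/25 (121.167.104.128 - 121.167.104.255) does not contain 121.167.106.204
  105.167.104.0/22 (105.167.104.0 - 105.167.107.255) does not contain 121.167.106.204
Longest matching prefix is /15 -> interface port14.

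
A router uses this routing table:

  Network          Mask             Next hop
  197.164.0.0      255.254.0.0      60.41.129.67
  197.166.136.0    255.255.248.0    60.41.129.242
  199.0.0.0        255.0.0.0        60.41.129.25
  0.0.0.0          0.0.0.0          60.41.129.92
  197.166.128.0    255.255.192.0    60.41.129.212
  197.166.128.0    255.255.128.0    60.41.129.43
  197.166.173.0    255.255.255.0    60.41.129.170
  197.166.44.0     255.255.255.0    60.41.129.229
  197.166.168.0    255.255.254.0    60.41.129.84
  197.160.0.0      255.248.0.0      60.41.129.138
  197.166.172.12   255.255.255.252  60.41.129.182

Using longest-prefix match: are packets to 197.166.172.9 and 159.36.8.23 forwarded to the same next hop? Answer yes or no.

no

197.166.172.9: longest match 197.166.128.0/18 -> 60.41.129.212
159.36.8.23: longest match 0.0.0.0/0 -> 60.41.129.92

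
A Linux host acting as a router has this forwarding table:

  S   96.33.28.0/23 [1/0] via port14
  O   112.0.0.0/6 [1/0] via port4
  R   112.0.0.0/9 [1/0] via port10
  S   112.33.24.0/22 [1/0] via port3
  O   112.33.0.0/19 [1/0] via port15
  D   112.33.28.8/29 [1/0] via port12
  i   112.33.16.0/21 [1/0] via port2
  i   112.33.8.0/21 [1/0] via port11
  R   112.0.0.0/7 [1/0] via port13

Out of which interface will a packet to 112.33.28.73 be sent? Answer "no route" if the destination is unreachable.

Routes whose prefix contains 112.33.28.73:
  112.0.0.0/6 (112.0.0.0 - 115.255.255.255) -> port4
  112.0.0.0/7 (112.0.0.0 - 113.255.255.255) -> port13
  112.0.0.0/9 (112.0.0.0 - 112.127.255.255) -> port10
  112.33.0.0/19 (112.33.0.0 - 112.33.31.255) -> port15
More-specific entries that do NOT match:
  112.33.28.8/29 (112.33.28.8 - 112.33.28.15) does not contain 112.33.28.73
  96.33.28.0/23 (96.33.28.0 - 96.33.29.255) does not contain 112.33.28.73
  112.33.24.0/22 (112.33.24.0 - 112.33.27.255) does not contain 112.33.28.73
  112.33.16.0/21 (112.33.16.0 - 112.33.23.255) does not contain 112.33.28.73
  112.33.8.0/21 (112.33.8.0 - 112.33.15.255) does not contain 112.33.28.73
Longest matching prefix is /19 -> interface port15.

port15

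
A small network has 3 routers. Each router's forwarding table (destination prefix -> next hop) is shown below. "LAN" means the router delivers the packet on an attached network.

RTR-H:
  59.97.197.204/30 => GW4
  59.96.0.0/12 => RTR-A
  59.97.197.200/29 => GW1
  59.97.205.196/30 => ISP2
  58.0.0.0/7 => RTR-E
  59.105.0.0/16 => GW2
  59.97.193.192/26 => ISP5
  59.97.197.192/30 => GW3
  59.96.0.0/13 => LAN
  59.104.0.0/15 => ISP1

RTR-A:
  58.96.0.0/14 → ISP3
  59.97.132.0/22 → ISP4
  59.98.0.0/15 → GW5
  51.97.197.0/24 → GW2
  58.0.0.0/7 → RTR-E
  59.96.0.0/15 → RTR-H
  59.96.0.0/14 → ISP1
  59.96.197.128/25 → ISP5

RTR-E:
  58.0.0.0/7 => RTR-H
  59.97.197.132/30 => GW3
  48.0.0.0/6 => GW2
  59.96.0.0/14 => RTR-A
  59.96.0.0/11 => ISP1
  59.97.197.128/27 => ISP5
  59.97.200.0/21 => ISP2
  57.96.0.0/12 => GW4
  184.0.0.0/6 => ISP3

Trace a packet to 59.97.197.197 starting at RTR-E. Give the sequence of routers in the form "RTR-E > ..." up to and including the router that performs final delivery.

At RTR-E: longest match for 59.97.197.197 is 59.96.0.0/14 -> RTR-A
At RTR-A: longest match for 59.97.197.197 is 59.96.0.0/15 -> RTR-H
At RTR-H: longest match for 59.97.197.197 is 59.96.0.0/13 -> LAN

RTR-E > RTR-A > RTR-H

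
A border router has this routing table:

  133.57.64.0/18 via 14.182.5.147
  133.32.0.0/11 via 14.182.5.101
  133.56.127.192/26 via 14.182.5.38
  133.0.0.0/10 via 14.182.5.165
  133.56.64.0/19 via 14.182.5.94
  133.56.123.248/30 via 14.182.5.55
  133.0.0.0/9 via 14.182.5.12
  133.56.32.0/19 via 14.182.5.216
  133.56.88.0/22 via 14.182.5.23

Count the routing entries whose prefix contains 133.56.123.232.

Prefixes containing 133.56.123.232:
  133.0.0.0/9 (133.0.0.0 - 133.127.255.255)
  133.0.0.0/10 (133.0.0.0 - 133.63.255.255)
  133.32.0.0/11 (133.32.0.0 - 133.63.255.255)
Total matching entries: 3.

3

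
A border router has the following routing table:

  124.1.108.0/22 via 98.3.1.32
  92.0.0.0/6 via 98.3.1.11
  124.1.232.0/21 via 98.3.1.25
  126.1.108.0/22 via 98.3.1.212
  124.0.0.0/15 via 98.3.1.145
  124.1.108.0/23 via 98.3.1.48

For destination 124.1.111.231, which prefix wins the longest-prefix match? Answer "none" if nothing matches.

124.1.108.0/22

Entries matching 124.1.111.231:
  124.0.0.0/15 (124.0.0.0 - 124.1.255.255)
  124.1.108.0/22 (124.1.108.0 - 124.1.111.255)
Most specific is 124.1.108.0/22.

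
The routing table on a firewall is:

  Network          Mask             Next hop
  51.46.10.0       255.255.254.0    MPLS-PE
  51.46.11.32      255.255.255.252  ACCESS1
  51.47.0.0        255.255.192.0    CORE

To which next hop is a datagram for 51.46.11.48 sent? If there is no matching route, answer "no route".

Routes whose prefix contains 51.46.11.48:
  51.46.10.0/23 (51.46.10.0 - 51.46.11.255) -> MPLS-PE
More-specific entries that do NOT match:
  51.46.11.32/30 (51.46.11.32 - 51.46.11.35) does not contain 51.46.11.48
Longest matching prefix is /23 -> next hop MPLS-PE.

MPLS-PE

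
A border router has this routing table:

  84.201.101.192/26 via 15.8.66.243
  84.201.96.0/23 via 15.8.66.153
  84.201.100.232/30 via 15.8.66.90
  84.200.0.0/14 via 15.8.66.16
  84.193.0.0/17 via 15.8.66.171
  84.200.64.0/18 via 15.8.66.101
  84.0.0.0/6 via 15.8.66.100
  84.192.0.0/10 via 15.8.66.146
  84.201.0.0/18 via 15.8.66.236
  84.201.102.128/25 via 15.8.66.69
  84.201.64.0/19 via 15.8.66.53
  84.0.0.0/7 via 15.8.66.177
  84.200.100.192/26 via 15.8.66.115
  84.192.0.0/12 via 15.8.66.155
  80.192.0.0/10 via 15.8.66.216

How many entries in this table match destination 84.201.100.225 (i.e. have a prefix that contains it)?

5

Prefixes containing 84.201.100.225:
  84.0.0.0/6 (84.0.0.0 - 87.255.255.255)
  84.0.0.0/7 (84.0.0.0 - 85.255.255.255)
  84.192.0.0/10 (84.192.0.0 - 84.255.255.255)
  84.192.0.0/12 (84.192.0.0 - 84.207.255.255)
  84.200.0.0/14 (84.200.0.0 - 84.203.255.255)
Total matching entries: 5.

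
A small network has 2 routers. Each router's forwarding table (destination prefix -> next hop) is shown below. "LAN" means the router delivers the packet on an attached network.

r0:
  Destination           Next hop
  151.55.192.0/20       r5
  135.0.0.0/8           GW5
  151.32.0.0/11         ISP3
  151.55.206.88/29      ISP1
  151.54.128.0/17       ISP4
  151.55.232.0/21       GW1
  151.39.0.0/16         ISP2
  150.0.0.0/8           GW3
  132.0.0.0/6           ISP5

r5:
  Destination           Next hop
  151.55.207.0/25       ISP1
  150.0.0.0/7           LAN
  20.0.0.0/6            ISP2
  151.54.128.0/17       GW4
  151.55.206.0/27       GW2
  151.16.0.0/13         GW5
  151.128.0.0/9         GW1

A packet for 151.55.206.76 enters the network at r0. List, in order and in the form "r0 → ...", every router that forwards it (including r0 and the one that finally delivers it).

At r0: longest match for 151.55.206.76 is 151.55.192.0/20 -> r5
At r5: longest match for 151.55.206.76 is 150.0.0.0/7 -> LAN

r0 → r5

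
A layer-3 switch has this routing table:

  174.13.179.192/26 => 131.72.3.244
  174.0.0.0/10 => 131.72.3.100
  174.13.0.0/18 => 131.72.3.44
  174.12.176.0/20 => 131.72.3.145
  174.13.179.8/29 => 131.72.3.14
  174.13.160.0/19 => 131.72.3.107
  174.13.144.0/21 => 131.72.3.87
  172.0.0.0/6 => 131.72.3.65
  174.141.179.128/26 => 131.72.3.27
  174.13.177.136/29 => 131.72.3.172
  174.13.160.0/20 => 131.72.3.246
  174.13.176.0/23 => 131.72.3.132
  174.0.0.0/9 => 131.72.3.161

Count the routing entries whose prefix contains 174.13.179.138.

Prefixes containing 174.13.179.138:
  172.0.0.0/6 (172.0.0.0 - 175.255.255.255)
  174.0.0.0/9 (174.0.0.0 - 174.127.255.255)
  174.0.0.0/10 (174.0.0.0 - 174.63.255.255)
  174.13.160.0/19 (174.13.160.0 - 174.13.191.255)
Total matching entries: 4.

4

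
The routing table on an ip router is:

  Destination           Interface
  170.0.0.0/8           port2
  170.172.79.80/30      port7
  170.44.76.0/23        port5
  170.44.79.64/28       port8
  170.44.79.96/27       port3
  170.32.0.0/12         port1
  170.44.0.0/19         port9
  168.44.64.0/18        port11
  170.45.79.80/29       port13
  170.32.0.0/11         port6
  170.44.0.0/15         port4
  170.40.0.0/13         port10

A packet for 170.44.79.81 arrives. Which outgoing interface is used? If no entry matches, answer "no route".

Routes whose prefix contains 170.44.79.81:
  170.0.0.0/8 (170.0.0.0 - 170.255.255.255) -> port2
  170.32.0.0/11 (170.32.0.0 - 170.63.255.255) -> port6
  170.32.0.0/12 (170.32.0.0 - 170.47.255.255) -> port1
  170.40.0.0/13 (170.40.0.0 - 170.47.255.255) -> port10
  170.44.0.0/15 (170.44.0.0 - 170.45.255.255) -> port4
More-specific entries that do NOT match:
  170.172.79.80/30 (170.172.79.80 - 170.172.79.83) does not contain 170.44.79.81
  170.45.79.80/29 (170.45.79.80 - 170.45.79.87) does not contain 170.44.79.81
  170.44.79.64/28 (170.44.79.64 - 170.44.79.79) does not contain 170.44.79.81
  170.44.79.96/27 (170.44.79.96 - 170.44.79.127) does not contain 170.44.79.81
  170.44.76.0/23 (170.44.76.0 - 170.44.77.255) does not contain 170.44.79.81
  170.44.0.0/19 (170.44.0.0 - 170.44.31.255) does not contain 170.44.79.81
  168.44.64.0/18 (168.44.64.0 - 168.44.127.255) does not contain 170.44.79.81
Longest matching prefix is /15 -> interface port4.

port4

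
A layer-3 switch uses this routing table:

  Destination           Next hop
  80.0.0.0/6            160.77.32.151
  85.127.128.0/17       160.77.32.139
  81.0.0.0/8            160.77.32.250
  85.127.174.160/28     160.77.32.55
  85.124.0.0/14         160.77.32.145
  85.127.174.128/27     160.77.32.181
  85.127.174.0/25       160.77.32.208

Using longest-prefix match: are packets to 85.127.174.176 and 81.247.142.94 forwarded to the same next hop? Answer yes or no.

85.127.174.176: longest match 85.127.128.0/17 -> 160.77.32.139
81.247.142.94: longest match 81.0.0.0/8 -> 160.77.32.250

no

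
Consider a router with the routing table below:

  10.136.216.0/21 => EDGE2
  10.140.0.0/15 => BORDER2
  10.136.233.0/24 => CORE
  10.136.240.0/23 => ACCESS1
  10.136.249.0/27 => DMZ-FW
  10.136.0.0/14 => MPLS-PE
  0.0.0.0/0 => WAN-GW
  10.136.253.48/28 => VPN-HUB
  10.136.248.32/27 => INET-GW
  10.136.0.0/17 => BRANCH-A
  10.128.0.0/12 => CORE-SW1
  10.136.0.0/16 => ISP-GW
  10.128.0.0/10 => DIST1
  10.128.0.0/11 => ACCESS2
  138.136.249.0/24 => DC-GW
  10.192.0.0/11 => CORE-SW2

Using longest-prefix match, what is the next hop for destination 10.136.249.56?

ISP-GW

Routes whose prefix contains 10.136.249.56:
  0.0.0.0/0 (default, matches everything) -> WAN-GW
  10.128.0.0/10 (10.128.0.0 - 10.191.255.255) -> DIST1
  10.128.0.0/11 (10.128.0.0 - 10.159.255.255) -> ACCESS2
  10.128.0.0/12 (10.128.0.0 - 10.143.255.255) -> CORE-SW1
  10.136.0.0/14 (10.136.0.0 - 10.139.255.255) -> MPLS-PE
  10.136.0.0/16 (10.136.0.0 - 10.136.255.255) -> ISP-GW
More-specific entries that do NOT match:
  10.136.253.48/28 (10.136.253.48 - 10.136.253.63) does not contain 10.136.249.56
  10.136.249.0/27 (10.136.249.0 - 10.136.249.31) does not contain 10.136.249.56
  10.136.248.32/27 (10.136.248.32 - 10.136.248.63) does not contain 10.136.249.56
  10.136.233.0/24 (10.136.233.0 - 10.136.233.255) does not contain 10.136.249.56
  138.136.249.0/24 (138.136.249.0 - 138.136.249.255) does not contain 10.136.249.56
  10.136.240.0/23 (10.136.240.0 - 10.136.241.255) does not contain 10.136.249.56
  10.136.216.0/21 (10.136.216.0 - 10.136.223.255) does not contain 10.136.249.56
  10.136.0.0/17 (10.136.0.0 - 10.136.127.255) does not contain 10.136.249.56
Longest matching prefix is /16 -> next hop ISP-GW.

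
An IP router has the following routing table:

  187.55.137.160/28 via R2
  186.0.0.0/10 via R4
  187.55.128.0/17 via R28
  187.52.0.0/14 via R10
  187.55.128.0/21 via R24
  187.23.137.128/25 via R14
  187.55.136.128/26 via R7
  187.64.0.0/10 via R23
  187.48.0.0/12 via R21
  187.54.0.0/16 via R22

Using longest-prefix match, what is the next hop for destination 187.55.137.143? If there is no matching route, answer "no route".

Routes whose prefix contains 187.55.137.143:
  187.48.0.0/12 (187.48.0.0 - 187.63.255.255) -> R21
  187.52.0.0/14 (187.52.0.0 - 187.55.255.255) -> R10
  187.55.128.0/17 (187.55.128.0 - 187.55.255.255) -> R28
More-specific entries that do NOT match:
  187.55.137.160/28 (187.55.137.160 - 187.55.137.175) does not contain 187.55.137.143
  187.55.136.128/26 (187.55.136.128 - 187.55.136.191) does not contain 187.55.137.143
  187.23.137.128/25 (187.23.137.128 - 187.23.137.255) does not contain 187.55.137.143
  187.55.128.0/21 (187.55.128.0 - 187.55.135.255) does not contain 187.55.137.143
Longest matching prefix is /17 -> next hop R28.

R28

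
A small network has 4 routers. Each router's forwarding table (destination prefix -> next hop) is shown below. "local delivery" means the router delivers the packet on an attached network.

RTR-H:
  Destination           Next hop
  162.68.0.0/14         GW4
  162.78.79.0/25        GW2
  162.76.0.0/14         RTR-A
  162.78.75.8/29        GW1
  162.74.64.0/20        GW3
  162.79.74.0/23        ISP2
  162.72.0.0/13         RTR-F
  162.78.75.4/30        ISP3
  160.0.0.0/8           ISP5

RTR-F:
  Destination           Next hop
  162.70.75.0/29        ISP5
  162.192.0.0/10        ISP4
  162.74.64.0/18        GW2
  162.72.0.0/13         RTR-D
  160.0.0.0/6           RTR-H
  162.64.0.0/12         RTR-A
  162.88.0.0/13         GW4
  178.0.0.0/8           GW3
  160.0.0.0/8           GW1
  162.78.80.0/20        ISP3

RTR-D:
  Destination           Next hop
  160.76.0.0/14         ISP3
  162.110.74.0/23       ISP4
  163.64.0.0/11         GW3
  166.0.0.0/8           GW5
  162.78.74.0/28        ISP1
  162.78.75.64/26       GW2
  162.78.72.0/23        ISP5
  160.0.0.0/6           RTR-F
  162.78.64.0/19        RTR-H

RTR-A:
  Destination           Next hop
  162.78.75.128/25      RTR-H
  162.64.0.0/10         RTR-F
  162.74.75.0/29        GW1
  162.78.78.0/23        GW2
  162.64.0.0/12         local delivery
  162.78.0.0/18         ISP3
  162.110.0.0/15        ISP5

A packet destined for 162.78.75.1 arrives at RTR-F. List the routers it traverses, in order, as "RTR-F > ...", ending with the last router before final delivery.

RTR-F > RTR-D > RTR-H > RTR-A

At RTR-F: longest match for 162.78.75.1 is 162.72.0.0/13 -> RTR-D
At RTR-D: longest match for 162.78.75.1 is 162.78.64.0/19 -> RTR-H
At RTR-H: longest match for 162.78.75.1 is 162.76.0.0/14 -> RTR-A
At RTR-A: longest match for 162.78.75.1 is 162.64.0.0/12 -> local delivery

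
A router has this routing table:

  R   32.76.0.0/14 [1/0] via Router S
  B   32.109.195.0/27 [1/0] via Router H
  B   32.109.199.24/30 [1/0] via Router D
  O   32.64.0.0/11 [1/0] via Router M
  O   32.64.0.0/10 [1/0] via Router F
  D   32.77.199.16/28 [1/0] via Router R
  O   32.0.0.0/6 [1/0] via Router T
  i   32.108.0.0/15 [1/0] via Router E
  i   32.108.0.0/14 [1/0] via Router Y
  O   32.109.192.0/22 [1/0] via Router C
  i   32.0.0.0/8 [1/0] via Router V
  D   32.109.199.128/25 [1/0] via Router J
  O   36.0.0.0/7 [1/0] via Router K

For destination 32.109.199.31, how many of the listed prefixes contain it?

Prefixes containing 32.109.199.31:
  32.0.0.0/6 (32.0.0.0 - 35.255.255.255)
  32.0.0.0/8 (32.0.0.0 - 32.255.255.255)
  32.64.0.0/10 (32.64.0.0 - 32.127.255.255)
  32.108.0.0/14 (32.108.0.0 - 32.111.255.255)
  32.108.0.0/15 (32.108.0.0 - 32.109.255.255)
Total matching entries: 5.

5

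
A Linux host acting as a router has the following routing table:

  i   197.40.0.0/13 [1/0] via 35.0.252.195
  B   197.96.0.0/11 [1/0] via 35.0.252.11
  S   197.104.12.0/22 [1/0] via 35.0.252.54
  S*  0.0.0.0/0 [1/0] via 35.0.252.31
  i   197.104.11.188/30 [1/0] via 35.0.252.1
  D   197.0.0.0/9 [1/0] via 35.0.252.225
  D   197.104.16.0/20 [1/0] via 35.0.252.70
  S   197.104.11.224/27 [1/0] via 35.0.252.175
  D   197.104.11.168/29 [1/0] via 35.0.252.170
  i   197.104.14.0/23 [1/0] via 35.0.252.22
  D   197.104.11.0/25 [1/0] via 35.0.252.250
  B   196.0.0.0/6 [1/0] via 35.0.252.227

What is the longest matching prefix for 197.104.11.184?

197.96.0.0/11

Entries matching 197.104.11.184:
  0.0.0.0/0 (default, matches everything)
  196.0.0.0/6 (196.0.0.0 - 199.255.255.255)
  197.0.0.0/9 (197.0.0.0 - 197.127.255.255)
  197.96.0.0/11 (197.96.0.0 - 197.127.255.255)
Most specific is 197.96.0.0/11.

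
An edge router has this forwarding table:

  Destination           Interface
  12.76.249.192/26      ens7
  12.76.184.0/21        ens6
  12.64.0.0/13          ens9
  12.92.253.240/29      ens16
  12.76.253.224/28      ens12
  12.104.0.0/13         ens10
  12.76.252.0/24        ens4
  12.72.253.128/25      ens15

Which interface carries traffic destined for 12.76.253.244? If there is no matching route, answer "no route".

No entry's prefix contains 12.76.253.244; there is no default route.

no route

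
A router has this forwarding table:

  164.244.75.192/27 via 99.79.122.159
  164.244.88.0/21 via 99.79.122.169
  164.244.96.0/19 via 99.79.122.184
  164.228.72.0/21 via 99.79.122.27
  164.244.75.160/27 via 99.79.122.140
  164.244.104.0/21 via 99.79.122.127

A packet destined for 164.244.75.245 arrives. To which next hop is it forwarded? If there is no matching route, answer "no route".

no route

No entry's prefix contains 164.244.75.245; there is no default route.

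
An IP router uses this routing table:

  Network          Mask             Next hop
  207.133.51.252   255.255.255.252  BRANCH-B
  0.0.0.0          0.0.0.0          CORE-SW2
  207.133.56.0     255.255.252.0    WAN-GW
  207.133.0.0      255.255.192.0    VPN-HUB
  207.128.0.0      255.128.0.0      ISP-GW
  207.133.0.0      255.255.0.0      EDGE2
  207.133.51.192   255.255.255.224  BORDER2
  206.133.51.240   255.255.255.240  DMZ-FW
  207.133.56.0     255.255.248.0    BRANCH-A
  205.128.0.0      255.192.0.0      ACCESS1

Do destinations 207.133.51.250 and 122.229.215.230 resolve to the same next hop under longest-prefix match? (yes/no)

no

207.133.51.250: longest match 207.133.0.0/18 -> VPN-HUB
122.229.215.230: longest match 0.0.0.0/0 -> CORE-SW2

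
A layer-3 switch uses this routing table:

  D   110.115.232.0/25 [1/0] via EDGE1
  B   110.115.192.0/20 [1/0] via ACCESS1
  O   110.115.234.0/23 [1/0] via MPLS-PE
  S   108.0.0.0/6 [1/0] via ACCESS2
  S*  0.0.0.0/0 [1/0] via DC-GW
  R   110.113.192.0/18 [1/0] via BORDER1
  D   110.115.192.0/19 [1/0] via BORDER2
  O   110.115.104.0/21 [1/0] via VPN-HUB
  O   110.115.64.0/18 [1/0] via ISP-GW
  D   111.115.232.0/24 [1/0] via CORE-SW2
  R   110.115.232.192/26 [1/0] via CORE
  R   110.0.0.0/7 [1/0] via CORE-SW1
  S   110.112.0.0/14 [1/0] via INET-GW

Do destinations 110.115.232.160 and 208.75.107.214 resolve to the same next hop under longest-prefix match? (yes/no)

no

110.115.232.160: longest match 110.112.0.0/14 -> INET-GW
208.75.107.214: longest match 0.0.0.0/0 -> DC-GW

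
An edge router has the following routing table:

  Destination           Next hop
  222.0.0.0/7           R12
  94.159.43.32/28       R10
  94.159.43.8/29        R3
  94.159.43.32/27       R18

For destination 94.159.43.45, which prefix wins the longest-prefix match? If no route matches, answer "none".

94.159.43.32/28

Entries matching 94.159.43.45:
  94.159.43.32/27 (94.159.43.32 - 94.159.43.63)
  94.159.43.32/28 (94.159.43.32 - 94.159.43.47)
Most specific is 94.159.43.32/28.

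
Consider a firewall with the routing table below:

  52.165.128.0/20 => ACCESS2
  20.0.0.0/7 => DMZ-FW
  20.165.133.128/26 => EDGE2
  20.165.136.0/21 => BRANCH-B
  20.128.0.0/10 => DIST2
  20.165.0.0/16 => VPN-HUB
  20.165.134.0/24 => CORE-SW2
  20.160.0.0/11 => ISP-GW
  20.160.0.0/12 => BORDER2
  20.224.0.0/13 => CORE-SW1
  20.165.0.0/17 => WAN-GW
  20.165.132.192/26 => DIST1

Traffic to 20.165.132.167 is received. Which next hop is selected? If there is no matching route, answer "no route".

VPN-HUB

Routes whose prefix contains 20.165.132.167:
  20.0.0.0/7 (20.0.0.0 - 21.255.255.255) -> DMZ-FW
  20.128.0.0/10 (20.128.0.0 - 20.191.255.255) -> DIST2
  20.160.0.0/11 (20.160.0.0 - 20.191.255.255) -> ISP-GW
  20.160.0.0/12 (20.160.0.0 - 20.175.255.255) -> BORDER2
  20.165.0.0/16 (20.165.0.0 - 20.165.255.255) -> VPN-HUB
More-specific entries that do NOT match:
  20.165.133.128/26 (20.165.133.128 - 20.165.133.191) does not contain 20.165.132.167
  20.165.132.192/26 (20.165.132.192 - 20.165.132.255) does not contain 20.165.132.167
  20.165.134.0/24 (20.165.134.0 - 20.165.134.255) does not contain 20.165.132.167
  20.165.136.0/21 (20.165.136.0 - 20.165.143.255) does not contain 20.165.132.167
  52.165.128.0/20 (52.165.128.0 - 52.165.143.255) does not contain 20.165.132.167
  20.165.0.0/17 (20.165.0.0 - 20.165.127.255) does not contain 20.165.132.167
Longest matching prefix is /16 -> next hop VPN-HUB.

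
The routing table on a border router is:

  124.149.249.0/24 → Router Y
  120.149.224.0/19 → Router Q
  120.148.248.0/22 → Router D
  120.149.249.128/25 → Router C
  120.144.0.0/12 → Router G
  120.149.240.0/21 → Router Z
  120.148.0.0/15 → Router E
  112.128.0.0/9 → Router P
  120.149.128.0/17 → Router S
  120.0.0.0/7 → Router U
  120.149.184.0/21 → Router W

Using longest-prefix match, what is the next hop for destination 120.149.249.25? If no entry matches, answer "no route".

Router Q

Routes whose prefix contains 120.149.249.25:
  120.0.0.0/7 (120.0.0.0 - 121.255.255.255) -> Router U
  120.144.0.0/12 (120.144.0.0 - 120.159.255.255) -> Router G
  120.148.0.0/15 (120.148.0.0 - 120.149.255.255) -> Router E
  120.149.128.0/17 (120.149.128.0 - 120.149.255.255) -> Router S
  120.149.224.0/19 (120.149.224.0 - 120.149.255.255) -> Router Q
More-specific entries that do NOT match:
  120.149.249.128/25 (120.149.249.128 - 120.149.249.255) does not contain 120.149.249.25
  124.149.249.0/24 (124.149.249.0 - 124.149.249.255) does not contain 120.149.249.25
  120.148.248.0/22 (120.148.248.0 - 120.148.251.255) does not contain 120.149.249.25
  120.149.240.0/21 (120.149.240.0 - 120.149.247.255) does not contain 120.149.249.25
  120.149.184.0/21 (120.149.184.0 - 120.149.191.255) does not contain 120.149.249.25
Longest matching prefix is /19 -> next hop Router Q.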